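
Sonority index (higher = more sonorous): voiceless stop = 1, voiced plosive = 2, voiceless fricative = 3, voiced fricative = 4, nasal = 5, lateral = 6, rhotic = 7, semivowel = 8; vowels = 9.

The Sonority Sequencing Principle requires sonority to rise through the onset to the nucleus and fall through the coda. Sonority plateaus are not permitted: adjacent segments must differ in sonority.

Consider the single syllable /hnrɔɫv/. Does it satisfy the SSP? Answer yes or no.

yes

Onset: /h/ is a voiceless fricative (sonority 3), /n/ is a nasal (sonority 5), /r/ is a rhotic (sonority 7); then the nucleus /ɔ/ (sonority 9).
Onset profile 3-5-7-9 — rises to the nucleus.
Coda: /ɫ/ is a lateral (sonority 6), /v/ is a voiced fricative (sonority 4).
Coda profile 9-6-4 — falls from the nucleus.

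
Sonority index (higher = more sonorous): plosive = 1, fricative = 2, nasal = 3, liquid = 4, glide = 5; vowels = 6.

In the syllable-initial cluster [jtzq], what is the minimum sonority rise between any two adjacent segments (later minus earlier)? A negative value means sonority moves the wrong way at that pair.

-4

/j/ — glide, sonority 5.
/t/ — plosive, sonority 1.
/z/ — fricative, sonority 2.
/q/ — plosive, sonority 1.
/j/→/t/: change -4.
/t/→/z/: change +1.
/z/→/q/: change -1.
Minimum = -4.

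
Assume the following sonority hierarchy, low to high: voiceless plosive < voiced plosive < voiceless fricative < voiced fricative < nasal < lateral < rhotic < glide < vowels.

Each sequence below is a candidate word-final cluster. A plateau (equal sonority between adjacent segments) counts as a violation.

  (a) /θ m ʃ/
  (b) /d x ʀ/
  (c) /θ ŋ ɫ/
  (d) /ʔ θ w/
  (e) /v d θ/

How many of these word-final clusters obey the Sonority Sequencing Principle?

(a) sonority 3-5-3: ill-formed.
(b) sonority 2-3-7: ill-formed.
(c) sonority 3-5-6: ill-formed.
(d) sonority 1-3-8: ill-formed.
(e) sonority 4-2-3: ill-formed.

0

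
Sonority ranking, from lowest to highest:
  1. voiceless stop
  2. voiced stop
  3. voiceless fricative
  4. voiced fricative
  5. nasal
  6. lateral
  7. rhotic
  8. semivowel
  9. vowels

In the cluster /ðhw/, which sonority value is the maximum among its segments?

/ð/ is a voiced fricative (sonority 4).
/h/ is a voiceless fricative (sonority 3).
/w/ is a semivowel (sonority 8).
The maximum is 8.

8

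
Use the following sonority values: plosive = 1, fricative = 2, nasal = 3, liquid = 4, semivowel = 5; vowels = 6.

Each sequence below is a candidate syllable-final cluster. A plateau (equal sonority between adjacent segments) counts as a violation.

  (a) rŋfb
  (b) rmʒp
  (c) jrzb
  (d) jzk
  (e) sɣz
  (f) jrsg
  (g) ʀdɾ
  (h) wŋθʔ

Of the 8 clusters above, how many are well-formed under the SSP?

(a) sonority 4-3-2-1: well-formed.
(b) sonority 4-3-2-1: well-formed.
(c) sonority 5-4-2-1: well-formed.
(d) sonority 5-2-1: well-formed.
(e) sonority 2-2-2: ill-formed.
(f) sonority 5-4-2-1: well-formed.
(g) sonority 4-1-4: ill-formed.
(h) sonority 5-3-2-1: well-formed.

6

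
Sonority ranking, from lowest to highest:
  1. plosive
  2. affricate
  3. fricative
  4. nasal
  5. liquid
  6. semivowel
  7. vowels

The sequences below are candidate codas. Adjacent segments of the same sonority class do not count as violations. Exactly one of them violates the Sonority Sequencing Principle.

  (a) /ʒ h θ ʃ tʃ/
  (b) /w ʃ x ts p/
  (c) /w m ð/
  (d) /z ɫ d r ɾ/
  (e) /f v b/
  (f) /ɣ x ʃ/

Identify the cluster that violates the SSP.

d

(a) /ʒ h θ ʃ tʃ/: profile 3-3-3-3-2 — obeys.
(b) /w ʃ x ts p/: profile 6-3-3-2-1 — obeys.
(c) /w m ð/: profile 6-4-3 — obeys.
(d) /z ɫ d r ɾ/: profile 3-5-1-5-5 — violates.
(e) /f v b/: profile 3-3-1 — obeys.
(f) /ɣ x ʃ/: profile 3-3-3 — obeys.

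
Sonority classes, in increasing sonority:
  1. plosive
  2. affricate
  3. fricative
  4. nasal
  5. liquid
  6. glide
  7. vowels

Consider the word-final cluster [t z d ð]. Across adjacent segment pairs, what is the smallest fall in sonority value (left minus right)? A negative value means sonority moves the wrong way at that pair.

/t/ is a plosive (sonority 1).
/z/ is a fricative (sonority 3).
/d/ is a plosive (sonority 1).
/ð/ is a fricative (sonority 3).
/t/→/z/: change -2.
/z/→/d/: change +2.
/d/→/ð/: change -2.
Minimum = -2.

-2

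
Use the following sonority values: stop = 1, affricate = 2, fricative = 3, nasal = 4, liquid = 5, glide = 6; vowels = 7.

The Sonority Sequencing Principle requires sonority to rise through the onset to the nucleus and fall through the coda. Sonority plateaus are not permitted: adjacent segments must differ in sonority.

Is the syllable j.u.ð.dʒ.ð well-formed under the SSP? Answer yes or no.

Onset: /j/ is a glide (sonority 6); then the nucleus /u/ (sonority 7).
Onset profile 6-7 — rises to the nucleus.
Coda: /ð/ is a fricative (sonority 3), /dʒ/ is an affricate (sonority 2), /ð/ is a fricative (sonority 3).
Coda profile 7-3-2-3 — does not strictly fall throughout.

no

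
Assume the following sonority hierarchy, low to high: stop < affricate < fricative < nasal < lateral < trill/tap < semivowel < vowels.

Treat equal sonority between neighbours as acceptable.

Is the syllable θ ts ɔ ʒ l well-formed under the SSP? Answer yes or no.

no

Onset: /θ/ is a fricative (sonority 3), /ts/ is an affricate (sonority 2); then the nucleus /ɔ/ (sonority 8).
Onset profile 3-2-8 — does not rise throughout.
Coda: /ʒ/ is a fricative (sonority 3), /l/ is a lateral (sonority 5).
Coda profile 8-3-5 — does not fall throughout.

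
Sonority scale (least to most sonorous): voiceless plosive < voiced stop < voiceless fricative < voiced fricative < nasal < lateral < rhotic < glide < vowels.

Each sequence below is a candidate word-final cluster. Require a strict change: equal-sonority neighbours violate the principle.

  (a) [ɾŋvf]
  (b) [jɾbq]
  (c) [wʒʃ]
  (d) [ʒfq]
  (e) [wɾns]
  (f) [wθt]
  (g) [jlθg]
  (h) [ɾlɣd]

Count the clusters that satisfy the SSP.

(a) [ɾŋvf]: profile 7-5-4-3 — obeys.
(b) [jɾbq]: profile 8-7-2-1 — obeys.
(c) [wʒʃ]: profile 8-4-3 — obeys.
(d) [ʒfq]: profile 4-3-1 — obeys.
(e) [wɾns]: profile 8-7-5-3 — obeys.
(f) [wθt]: profile 8-3-1 — obeys.
(g) [jlθg]: profile 8-6-3-2 — obeys.
(h) [ɾlɣd]: profile 7-6-4-2 — obeys.

8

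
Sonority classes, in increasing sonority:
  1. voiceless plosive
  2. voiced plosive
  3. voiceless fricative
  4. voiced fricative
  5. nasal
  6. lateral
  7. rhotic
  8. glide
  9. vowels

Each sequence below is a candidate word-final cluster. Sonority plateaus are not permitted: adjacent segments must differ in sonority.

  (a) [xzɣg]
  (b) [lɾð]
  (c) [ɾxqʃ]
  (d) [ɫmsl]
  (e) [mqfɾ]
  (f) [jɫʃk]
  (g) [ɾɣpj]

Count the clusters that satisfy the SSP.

1

(a) sonority 3-4-4-2: ill-formed.
(b) sonority 6-7-4: ill-formed.
(c) sonority 7-3-1-3: ill-formed.
(d) sonority 6-5-3-6: ill-formed.
(e) sonority 5-1-3-7: ill-formed.
(f) sonority 8-6-3-1: well-formed.
(g) sonority 7-4-1-8: ill-formed.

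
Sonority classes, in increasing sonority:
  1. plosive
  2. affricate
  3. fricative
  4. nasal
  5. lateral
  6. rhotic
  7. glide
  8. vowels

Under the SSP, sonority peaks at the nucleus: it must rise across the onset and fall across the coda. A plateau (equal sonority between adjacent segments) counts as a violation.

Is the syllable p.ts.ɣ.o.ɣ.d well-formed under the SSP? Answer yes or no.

Onset: /p/ is a plosive (sonority 1), /ts/ is an affricate (sonority 2), /ɣ/ is a fricative (sonority 3); then the nucleus /o/ (sonority 8).
Onset profile 1-2-3-8 — rises to the nucleus.
Coda: /ɣ/ is a fricative (sonority 3), /d/ is a plosive (sonority 1).
Coda profile 8-3-1 — falls from the nucleus.

yes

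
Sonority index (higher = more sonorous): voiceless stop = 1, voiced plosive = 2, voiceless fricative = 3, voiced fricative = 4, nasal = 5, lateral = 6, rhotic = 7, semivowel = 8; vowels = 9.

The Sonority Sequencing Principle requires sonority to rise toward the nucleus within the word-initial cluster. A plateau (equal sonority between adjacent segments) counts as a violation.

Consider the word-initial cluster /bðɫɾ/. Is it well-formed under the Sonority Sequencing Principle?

/b/ is a voiced plosive (sonority 2).
/ð/ is a voiced fricative (sonority 4).
/ɫ/ is a lateral (sonority 6).
/ɾ/ is a rhotic (sonority 7).
The profile 2-4-6-7 strictly rises, so the word-initial cluster satisfies the SSP.

yes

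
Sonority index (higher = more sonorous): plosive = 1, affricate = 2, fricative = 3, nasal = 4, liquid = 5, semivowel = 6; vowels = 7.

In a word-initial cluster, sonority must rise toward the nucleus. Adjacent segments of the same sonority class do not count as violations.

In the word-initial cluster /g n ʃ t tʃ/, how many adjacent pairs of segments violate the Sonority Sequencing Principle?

2

/g/ is a plosive (sonority 1).
/n/ is a nasal (sonority 4).
/ʃ/ is a fricative (sonority 3).
/t/ is a plosive (sonority 1).
/tʃ/ is an affricate (sonority 2).
/g/→/n/: 1→4 (rises) — ok.
/n/→/ʃ/: 4→3 (does not rise) — violation.
/ʃ/→/t/: 3→1 (does not rise) — violation.
/t/→/tʃ/: 1→2 (rises) — ok.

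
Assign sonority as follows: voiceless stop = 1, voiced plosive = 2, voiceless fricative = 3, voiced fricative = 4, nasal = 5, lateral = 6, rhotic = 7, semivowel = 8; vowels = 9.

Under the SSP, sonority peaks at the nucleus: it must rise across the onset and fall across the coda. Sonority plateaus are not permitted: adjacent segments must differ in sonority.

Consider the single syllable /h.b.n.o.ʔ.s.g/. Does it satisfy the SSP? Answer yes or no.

Onset: /h/ is a voiceless fricative (sonority 3), /b/ is a voiced plosive (sonority 2), /n/ is a nasal (sonority 5); then the nucleus /o/ (sonority 9).
Onset profile 3-2-5-9 — does not strictly rise throughout.
Coda: /ʔ/ is a voiceless stop (sonority 1), /s/ is a voiceless fricative (sonority 3), /g/ is a voiced plosive (sonority 2).
Coda profile 9-1-3-2 — does not strictly fall throughout.

no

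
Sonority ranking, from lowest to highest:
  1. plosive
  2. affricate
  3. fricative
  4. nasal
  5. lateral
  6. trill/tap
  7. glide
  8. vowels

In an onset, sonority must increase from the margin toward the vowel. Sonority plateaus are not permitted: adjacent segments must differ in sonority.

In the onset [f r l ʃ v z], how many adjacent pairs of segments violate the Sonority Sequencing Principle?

4

/f/ is a fricative (sonority 3).
/r/ is a trill/tap (sonority 6).
/l/ is a lateral (sonority 5).
/ʃ/ is a fricative (sonority 3).
/v/ is a fricative (sonority 3).
/z/ is a fricative (sonority 3).
/f/→/r/: 3→6 (rises) — ok.
/r/→/l/: 6→5 (does not rise) — violation.
/l/→/ʃ/: 5→3 (does not rise) — violation.
/ʃ/→/v/: 3→3 (plateau) — violation.
/v/→/z/: 3→3 (plateau) — violation.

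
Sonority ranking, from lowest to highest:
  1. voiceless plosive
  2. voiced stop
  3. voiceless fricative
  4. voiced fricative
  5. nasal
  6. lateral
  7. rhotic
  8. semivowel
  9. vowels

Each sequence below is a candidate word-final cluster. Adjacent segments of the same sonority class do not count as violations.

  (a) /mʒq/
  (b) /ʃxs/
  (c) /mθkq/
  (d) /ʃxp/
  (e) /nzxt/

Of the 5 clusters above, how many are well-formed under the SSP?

5

(a) /mʒq/: profile 5-4-1 — obeys.
(b) /ʃxs/: profile 3-3-3 — obeys.
(c) /mθkq/: profile 5-3-1-1 — obeys.
(d) /ʃxp/: profile 3-3-1 — obeys.
(e) /nzxt/: profile 5-4-3-1 — obeys.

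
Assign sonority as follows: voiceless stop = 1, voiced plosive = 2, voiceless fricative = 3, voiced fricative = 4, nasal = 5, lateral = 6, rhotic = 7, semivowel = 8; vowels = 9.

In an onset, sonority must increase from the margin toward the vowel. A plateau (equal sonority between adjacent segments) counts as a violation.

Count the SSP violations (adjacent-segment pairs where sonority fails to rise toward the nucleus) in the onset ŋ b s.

1

/ŋ/ — nasal, sonority 5.
/b/ — voiced plosive, sonority 2.
/s/ — voiceless fricative, sonority 3.
/ŋ/→/b/: 5→2 (does not rise) — violation.
/b/→/s/: 2→3 (rises) — ok.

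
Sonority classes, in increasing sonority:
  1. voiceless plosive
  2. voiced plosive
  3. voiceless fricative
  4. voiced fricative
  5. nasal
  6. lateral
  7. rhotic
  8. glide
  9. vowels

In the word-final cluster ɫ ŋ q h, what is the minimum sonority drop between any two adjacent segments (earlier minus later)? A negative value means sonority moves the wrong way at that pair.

-2

/ɫ/: lateral = 6.
/ŋ/: nasal = 5.
/q/: voiceless plosive = 1.
/h/: voiceless fricative = 3.
/ɫ/→/ŋ/: change +1.
/ŋ/→/q/: change +4.
/q/→/h/: change -2.
Minimum = -2.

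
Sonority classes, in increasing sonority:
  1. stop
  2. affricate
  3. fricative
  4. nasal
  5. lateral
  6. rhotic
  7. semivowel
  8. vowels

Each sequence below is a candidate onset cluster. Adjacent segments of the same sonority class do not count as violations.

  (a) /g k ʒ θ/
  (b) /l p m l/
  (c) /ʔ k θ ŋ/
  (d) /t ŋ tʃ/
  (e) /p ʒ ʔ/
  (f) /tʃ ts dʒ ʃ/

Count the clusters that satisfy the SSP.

(a) 1-1-3-3 → obeys
(b) 5-1-4-5 → violates
(c) 1-1-3-4 → obeys
(d) 1-4-2 → violates
(e) 1-3-1 → violates
(f) 2-2-2-3 → obeys

3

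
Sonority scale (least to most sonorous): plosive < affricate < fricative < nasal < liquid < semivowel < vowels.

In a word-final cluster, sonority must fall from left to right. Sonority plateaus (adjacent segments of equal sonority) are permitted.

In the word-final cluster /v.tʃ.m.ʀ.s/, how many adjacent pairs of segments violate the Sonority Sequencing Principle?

2

/v/ — fricative, sonority 3.
/tʃ/ — affricate, sonority 2.
/m/ — nasal, sonority 4.
/ʀ/ — liquid, sonority 5.
/s/ — fricative, sonority 3.
/v/→/tʃ/: 3→2 (falls) — ok.
/tʃ/→/m/: 2→4 (does not fall) — violation.
/m/→/ʀ/: 4→5 (does not fall) — violation.
/ʀ/→/s/: 5→3 (falls) — ok.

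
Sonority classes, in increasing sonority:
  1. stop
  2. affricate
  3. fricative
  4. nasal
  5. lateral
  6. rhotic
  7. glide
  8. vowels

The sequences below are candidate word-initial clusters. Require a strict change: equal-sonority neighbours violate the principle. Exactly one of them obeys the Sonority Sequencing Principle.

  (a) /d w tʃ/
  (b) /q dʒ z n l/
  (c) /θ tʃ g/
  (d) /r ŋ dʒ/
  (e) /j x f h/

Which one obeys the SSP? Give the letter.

b

(a) sonority 1-7-2: ill-formed.
(b) sonority 1-2-3-4-5: well-formed.
(c) sonority 3-2-1: ill-formed.
(d) sonority 6-4-2: ill-formed.
(e) sonority 7-3-3-3: ill-formed.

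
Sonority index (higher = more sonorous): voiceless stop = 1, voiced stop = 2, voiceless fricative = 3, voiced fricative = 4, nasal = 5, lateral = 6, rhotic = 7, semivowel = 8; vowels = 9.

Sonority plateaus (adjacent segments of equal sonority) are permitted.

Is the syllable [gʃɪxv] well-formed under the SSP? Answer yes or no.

no

Onset: /g/ is a voiced stop (sonority 2), /ʃ/ is a voiceless fricative (sonority 3); then the nucleus /ɪ/ (sonority 9).
Onset profile 2-3-9 — rises to the nucleus.
Coda: /x/ is a voiceless fricative (sonority 3), /v/ is a voiced fricative (sonority 4).
Coda profile 9-3-4 — does not fall throughout.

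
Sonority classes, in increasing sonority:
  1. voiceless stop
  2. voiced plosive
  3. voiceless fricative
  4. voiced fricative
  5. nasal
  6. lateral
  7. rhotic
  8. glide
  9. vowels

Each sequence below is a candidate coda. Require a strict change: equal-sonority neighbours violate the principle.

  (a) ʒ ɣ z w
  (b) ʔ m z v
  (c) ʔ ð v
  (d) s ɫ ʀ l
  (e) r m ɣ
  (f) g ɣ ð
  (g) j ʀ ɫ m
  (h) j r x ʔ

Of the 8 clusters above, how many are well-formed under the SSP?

(a) sonority 4-4-4-8: ill-formed.
(b) sonority 1-5-4-4: ill-formed.
(c) sonority 1-4-4: ill-formed.
(d) sonority 3-6-7-6: ill-formed.
(e) sonority 7-5-4: well-formed.
(f) sonority 2-4-4: ill-formed.
(g) sonority 8-7-6-5: well-formed.
(h) sonority 8-7-3-1: well-formed.

3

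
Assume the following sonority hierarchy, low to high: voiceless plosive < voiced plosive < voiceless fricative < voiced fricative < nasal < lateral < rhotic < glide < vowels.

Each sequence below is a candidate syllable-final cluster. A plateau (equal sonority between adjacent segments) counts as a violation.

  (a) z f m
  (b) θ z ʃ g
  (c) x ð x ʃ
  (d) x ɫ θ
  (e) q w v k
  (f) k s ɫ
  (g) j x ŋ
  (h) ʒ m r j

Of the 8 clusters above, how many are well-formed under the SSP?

(a) 4-3-5 → violates
(b) 3-4-3-2 → violates
(c) 3-4-3-3 → violates
(d) 3-6-3 → violates
(e) 1-8-4-1 → violates
(f) 1-3-6 → violates
(g) 8-3-5 → violates
(h) 4-5-7-8 → violates

0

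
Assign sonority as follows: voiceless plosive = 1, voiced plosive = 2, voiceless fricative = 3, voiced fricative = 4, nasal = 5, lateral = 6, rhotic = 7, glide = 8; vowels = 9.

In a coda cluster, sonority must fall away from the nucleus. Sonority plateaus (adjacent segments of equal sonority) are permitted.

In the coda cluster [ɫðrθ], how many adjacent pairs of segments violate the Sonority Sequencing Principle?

/ɫ/ is a lateral (sonority 6).
/ð/ is a voiced fricative (sonority 4).
/r/ is a rhotic (sonority 7).
/θ/ is a voiceless fricative (sonority 3).
/ɫ/→/ð/: 6→4 (falls) — ok.
/ð/→/r/: 4→7 (does not fall) — violation.
/r/→/θ/: 7→3 (falls) — ok.

1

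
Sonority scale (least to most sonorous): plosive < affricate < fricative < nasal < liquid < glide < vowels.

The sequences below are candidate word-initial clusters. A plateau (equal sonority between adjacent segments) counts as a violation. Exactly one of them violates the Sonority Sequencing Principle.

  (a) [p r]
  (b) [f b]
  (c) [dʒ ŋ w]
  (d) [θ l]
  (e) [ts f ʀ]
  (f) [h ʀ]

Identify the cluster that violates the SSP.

(a) sonority 1-5: well-formed.
(b) sonority 3-1: ill-formed.
(c) sonority 2-4-6: well-formed.
(d) sonority 3-5: well-formed.
(e) sonority 2-3-5: well-formed.
(f) sonority 3-5: well-formed.

b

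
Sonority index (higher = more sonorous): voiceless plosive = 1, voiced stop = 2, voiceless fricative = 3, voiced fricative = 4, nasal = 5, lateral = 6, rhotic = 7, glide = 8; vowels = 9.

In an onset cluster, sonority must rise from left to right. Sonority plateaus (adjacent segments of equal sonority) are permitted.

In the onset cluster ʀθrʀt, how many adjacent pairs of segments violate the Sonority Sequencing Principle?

2

/ʀ/ — rhotic, sonority 7.
/θ/ — voiceless fricative, sonority 3.
/r/ — rhotic, sonority 7.
/ʀ/ — rhotic, sonority 7.
/t/ — voiceless plosive, sonority 1.
/ʀ/→/θ/: 7→3 (does not rise) — violation.
/θ/→/r/: 3→7 (rises) — ok.
/r/→/ʀ/: 7→7 (plateau, allowed) — ok.
/ʀ/→/t/: 7→1 (does not rise) — violation.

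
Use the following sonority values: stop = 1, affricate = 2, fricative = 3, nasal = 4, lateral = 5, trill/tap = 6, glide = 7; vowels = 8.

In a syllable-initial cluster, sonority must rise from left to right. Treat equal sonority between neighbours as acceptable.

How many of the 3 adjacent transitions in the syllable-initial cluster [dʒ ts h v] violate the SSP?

0

/dʒ/ — affricate, sonority 2.
/ts/ — affricate, sonority 2.
/h/ — fricative, sonority 3.
/v/ — fricative, sonority 3.
/dʒ/→/ts/: 2→2 (plateau, allowed) — ok.
/ts/→/h/: 2→3 (rises) — ok.
/h/→/v/: 3→3 (plateau, allowed) — ok.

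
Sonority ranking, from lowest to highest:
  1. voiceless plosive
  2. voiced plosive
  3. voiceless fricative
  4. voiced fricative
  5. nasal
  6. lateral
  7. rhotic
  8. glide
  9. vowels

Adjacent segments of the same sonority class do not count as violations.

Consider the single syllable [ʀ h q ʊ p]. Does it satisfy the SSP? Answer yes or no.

no

Onset: /ʀ/ is a rhotic (sonority 7), /h/ is a voiceless fricative (sonority 3), /q/ is a voiceless plosive (sonority 1); then the nucleus /ʊ/ (sonority 9).
Onset profile 7-3-1-9 — does not rise throughout.
Coda: /p/ is a voiceless plosive (sonority 1).
Coda profile 9-1 — falls from the nucleus.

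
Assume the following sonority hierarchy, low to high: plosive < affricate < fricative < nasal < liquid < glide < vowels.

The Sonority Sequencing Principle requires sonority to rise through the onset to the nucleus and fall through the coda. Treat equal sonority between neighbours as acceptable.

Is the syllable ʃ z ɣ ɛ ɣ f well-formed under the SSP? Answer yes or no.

Onset: /ʃ/ is a fricative (sonority 3), /z/ is a fricative (sonority 3), /ɣ/ is a fricative (sonority 3); then the nucleus /ɛ/ (sonority 7).
Onset profile 3-3-3-7 — rises to the nucleus.
Coda: /ɣ/ is a fricative (sonority 3), /f/ is a fricative (sonority 3).
Coda profile 7-3-3 — falls from the nucleus.

yes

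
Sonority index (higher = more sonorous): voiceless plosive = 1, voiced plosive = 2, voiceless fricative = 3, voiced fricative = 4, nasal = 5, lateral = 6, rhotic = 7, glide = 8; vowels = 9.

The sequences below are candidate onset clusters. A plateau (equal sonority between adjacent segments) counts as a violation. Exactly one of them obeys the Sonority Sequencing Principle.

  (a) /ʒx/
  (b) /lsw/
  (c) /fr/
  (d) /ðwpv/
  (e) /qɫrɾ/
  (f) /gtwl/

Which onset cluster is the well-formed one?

c

(a) /ʒx/: profile 4-3 — violates.
(b) /lsw/: profile 6-3-8 — violates.
(c) /fr/: profile 3-7 — obeys.
(d) /ðwpv/: profile 4-8-1-4 — violates.
(e) /qɫrɾ/: profile 1-6-7-7 — violates.
(f) /gtwl/: profile 2-1-8-6 — violates.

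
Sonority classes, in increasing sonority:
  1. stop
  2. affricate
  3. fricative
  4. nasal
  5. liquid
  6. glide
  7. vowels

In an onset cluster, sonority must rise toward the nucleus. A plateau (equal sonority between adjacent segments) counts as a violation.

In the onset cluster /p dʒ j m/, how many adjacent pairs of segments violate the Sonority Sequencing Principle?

/p/: stop = 1.
/dʒ/: affricate = 2.
/j/: glide = 6.
/m/: nasal = 4.
/p/→/dʒ/: 1→2 (rises) — ok.
/dʒ/→/j/: 2→6 (rises) — ok.
/j/→/m/: 6→4 (does not rise) — violation.

1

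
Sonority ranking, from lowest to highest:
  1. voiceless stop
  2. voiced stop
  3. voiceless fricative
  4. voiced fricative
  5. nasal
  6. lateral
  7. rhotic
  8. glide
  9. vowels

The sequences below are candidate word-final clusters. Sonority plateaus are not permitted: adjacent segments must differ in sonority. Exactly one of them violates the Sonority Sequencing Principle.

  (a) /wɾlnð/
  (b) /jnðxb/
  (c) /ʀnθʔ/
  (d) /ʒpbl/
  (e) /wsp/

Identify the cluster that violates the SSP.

d

(a) /wɾlnð/: profile 8-7-6-5-4 — obeys.
(b) /jnðxb/: profile 8-5-4-3-2 — obeys.
(c) /ʀnθʔ/: profile 7-5-3-1 — obeys.
(d) /ʒpbl/: profile 4-1-2-6 — violates.
(e) /wsp/: profile 8-3-1 — obeys.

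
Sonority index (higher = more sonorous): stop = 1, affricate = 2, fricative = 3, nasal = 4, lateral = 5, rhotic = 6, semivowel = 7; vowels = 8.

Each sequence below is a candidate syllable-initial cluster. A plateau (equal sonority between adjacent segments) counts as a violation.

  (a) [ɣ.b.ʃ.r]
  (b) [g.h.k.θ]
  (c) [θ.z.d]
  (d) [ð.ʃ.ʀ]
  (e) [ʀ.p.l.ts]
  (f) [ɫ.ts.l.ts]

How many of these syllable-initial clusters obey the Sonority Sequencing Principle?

(a) [ɣ.b.ʃ.r]: profile 3-1-3-6 — violates.
(b) [g.h.k.θ]: profile 1-3-1-3 — violates.
(c) [θ.z.d]: profile 3-3-1 — violates.
(d) [ð.ʃ.ʀ]: profile 3-3-6 — violates.
(e) [ʀ.p.l.ts]: profile 6-1-5-2 — violates.
(f) [ɫ.ts.l.ts]: profile 5-2-5-2 — violates.

0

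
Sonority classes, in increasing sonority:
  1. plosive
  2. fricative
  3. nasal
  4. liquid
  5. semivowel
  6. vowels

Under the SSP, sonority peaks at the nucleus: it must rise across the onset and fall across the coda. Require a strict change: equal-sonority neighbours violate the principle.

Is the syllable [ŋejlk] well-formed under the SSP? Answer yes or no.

Onset: /ŋ/ is a nasal (sonority 3); then the nucleus /e/ (sonority 6).
Onset profile 3-6 — rises to the nucleus.
Coda: /j/ is a semivowel (sonority 5), /l/ is a liquid (sonority 4), /k/ is a plosive (sonority 1).
Coda profile 6-5-4-1 — falls from the nucleus.

yes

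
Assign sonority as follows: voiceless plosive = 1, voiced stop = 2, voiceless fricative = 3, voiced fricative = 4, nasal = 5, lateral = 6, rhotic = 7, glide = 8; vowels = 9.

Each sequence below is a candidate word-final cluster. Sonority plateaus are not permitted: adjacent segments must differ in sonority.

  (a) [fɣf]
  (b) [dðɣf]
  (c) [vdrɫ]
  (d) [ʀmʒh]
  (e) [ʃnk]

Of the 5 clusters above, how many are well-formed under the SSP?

1

(a) [fɣf]: profile 3-4-3 — violates.
(b) [dðɣf]: profile 2-4-4-3 — violates.
(c) [vdrɫ]: profile 4-2-7-6 — violates.
(d) [ʀmʒh]: profile 7-5-4-3 — obeys.
(e) [ʃnk]: profile 3-5-1 — violates.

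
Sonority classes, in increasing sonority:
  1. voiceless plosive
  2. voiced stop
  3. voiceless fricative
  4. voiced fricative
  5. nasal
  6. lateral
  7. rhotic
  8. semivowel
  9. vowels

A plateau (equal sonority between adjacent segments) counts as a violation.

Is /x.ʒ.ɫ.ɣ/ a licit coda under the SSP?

no

/x/ — voiceless fricative, sonority 3.
/ʒ/ — voiced fricative, sonority 4.
/ɫ/ — lateral, sonority 6.
/ɣ/ — voiced fricative, sonority 4.
The profile is 3-4-6-4. Between /x/ (3) and /ʒ/ (4) sonority does not fall, so the cluster violates the SSP.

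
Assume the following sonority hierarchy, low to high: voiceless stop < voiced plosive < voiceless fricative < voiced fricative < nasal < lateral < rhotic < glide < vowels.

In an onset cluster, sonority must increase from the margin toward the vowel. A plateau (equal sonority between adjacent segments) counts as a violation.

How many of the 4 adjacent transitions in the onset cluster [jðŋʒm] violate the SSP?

2

/j/ is a glide (sonority 8).
/ð/ is a voiced fricative (sonority 4).
/ŋ/ is a nasal (sonority 5).
/ʒ/ is a voiced fricative (sonority 4).
/m/ is a nasal (sonority 5).
/j/→/ð/: 8→4 (does not rise) — violation.
/ð/→/ŋ/: 4→5 (rises) — ok.
/ŋ/→/ʒ/: 5→4 (does not rise) — violation.
/ʒ/→/m/: 4→5 (rises) — ok.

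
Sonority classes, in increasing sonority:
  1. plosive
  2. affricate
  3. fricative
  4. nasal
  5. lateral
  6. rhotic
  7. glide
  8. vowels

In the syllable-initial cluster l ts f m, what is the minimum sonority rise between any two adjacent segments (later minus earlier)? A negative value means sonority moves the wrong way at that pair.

/l/: lateral = 5.
/ts/: affricate = 2.
/f/: fricative = 3.
/m/: nasal = 4.
/l/→/ts/: change -3.
/ts/→/f/: change +1.
/f/→/m/: change +1.
Minimum = -3.

-3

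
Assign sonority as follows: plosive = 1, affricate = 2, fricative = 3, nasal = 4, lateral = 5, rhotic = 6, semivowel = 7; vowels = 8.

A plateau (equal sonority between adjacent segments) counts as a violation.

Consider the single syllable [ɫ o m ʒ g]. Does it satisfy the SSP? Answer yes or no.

yes

Onset: /ɫ/ is a lateral (sonority 5); then the nucleus /o/ (sonority 8).
Onset profile 5-8 — rises to the nucleus.
Coda: /m/ is a nasal (sonority 4), /ʒ/ is a fricative (sonority 3), /g/ is a plosive (sonority 1).
Coda profile 8-4-3-1 — falls from the nucleus.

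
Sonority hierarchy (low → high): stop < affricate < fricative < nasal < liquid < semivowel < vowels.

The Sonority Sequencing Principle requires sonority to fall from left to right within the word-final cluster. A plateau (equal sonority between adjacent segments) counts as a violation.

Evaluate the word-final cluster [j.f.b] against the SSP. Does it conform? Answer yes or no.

yes

/j/ — semivowel, sonority 6.
/f/ — fricative, sonority 3.
/b/ — stop, sonority 1.
The profile 6-3-1 strictly falls, so the word-final cluster satisfies the SSP.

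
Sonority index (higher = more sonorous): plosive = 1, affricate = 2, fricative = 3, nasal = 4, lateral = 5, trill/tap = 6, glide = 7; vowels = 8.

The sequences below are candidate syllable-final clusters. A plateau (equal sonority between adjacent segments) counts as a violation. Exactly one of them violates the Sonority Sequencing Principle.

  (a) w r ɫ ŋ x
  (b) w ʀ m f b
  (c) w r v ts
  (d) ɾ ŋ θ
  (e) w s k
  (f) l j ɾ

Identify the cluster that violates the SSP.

(a) sonority 7-6-5-4-3: well-formed.
(b) sonority 7-6-4-3-1: well-formed.
(c) sonority 7-6-3-2: well-formed.
(d) sonority 6-4-3: well-formed.
(e) sonority 7-3-1: well-formed.
(f) sonority 5-7-6: ill-formed.

f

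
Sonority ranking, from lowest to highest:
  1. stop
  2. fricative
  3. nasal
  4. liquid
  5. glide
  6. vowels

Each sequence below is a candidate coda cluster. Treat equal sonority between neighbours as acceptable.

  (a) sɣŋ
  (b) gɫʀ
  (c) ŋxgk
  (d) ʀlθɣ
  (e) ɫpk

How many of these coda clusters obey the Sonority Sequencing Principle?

(a) sɣŋ: profile 2-2-3 — violates.
(b) gɫʀ: profile 1-4-4 — violates.
(c) ŋxgk: profile 3-2-1-1 — obeys.
(d) ʀlθɣ: profile 4-4-2-2 — obeys.
(e) ɫpk: profile 4-1-1 — obeys.

3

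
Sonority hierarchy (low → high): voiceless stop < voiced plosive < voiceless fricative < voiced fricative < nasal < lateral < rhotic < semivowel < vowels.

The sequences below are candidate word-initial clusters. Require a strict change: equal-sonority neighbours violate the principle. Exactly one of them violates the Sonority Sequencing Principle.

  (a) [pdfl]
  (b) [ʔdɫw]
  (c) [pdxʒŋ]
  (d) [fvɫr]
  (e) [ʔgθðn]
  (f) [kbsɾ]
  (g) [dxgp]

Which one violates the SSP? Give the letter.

(a) 1-2-3-6 → obeys
(b) 1-2-6-8 → obeys
(c) 1-2-3-4-5 → obeys
(d) 3-4-6-7 → obeys
(e) 1-2-3-4-5 → obeys
(f) 1-2-3-7 → obeys
(g) 2-3-2-1 → violates

g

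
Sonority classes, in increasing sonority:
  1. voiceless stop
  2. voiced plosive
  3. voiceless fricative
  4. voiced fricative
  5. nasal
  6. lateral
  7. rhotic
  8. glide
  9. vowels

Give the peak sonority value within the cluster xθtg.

/x/ is a voiceless fricative (sonority 3).
/θ/ is a voiceless fricative (sonority 3).
/t/ is a voiceless stop (sonority 1).
/g/ is a voiced plosive (sonority 2).
The maximum is 3.

3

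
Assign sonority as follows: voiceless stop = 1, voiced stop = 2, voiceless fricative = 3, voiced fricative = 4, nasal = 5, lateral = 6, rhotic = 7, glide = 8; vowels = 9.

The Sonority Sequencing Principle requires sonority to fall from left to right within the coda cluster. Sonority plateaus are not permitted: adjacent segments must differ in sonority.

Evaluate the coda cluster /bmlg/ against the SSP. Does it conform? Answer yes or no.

/b/ is a voiced stop (sonority 2).
/m/ is a nasal (sonority 5).
/l/ is a lateral (sonority 6).
/g/ is a voiced stop (sonority 2).
The profile is 2-5-6-2. Between /b/ (2) and /m/ (5) sonority does not fall, so the cluster violates the SSP.

no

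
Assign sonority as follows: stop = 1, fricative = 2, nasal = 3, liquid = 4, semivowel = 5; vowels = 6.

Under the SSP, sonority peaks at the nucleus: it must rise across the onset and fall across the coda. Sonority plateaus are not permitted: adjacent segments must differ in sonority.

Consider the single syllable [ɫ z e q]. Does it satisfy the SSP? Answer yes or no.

no

Onset: /ɫ/ is a liquid (sonority 4), /z/ is a fricative (sonority 2); then the nucleus /e/ (sonority 6).
Onset profile 4-2-6 — does not strictly rise throughout.
Coda: /q/ is a stop (sonority 1).
Coda profile 6-1 — falls from the nucleus.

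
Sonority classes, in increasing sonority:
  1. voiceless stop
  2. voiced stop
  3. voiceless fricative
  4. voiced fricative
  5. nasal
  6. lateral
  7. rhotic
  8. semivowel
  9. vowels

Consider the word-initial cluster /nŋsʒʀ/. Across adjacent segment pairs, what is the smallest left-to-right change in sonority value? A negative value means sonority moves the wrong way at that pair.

-2

/n/ is a nasal (sonority 5).
/ŋ/ is a nasal (sonority 5).
/s/ is a voiceless fricative (sonority 3).
/ʒ/ is a voiced fricative (sonority 4).
/ʀ/ is a rhotic (sonority 7).
/n/→/ŋ/: change +0.
/ŋ/→/s/: change -2.
/s/→/ʒ/: change +1.
/ʒ/→/ʀ/: change +3.
Minimum = -2.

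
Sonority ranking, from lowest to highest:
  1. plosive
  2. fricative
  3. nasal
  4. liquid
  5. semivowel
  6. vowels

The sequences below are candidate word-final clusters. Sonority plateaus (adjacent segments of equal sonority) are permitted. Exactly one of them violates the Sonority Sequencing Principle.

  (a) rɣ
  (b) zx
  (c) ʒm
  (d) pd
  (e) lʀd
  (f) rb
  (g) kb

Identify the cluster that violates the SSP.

c

(a) rɣ: profile 4-2 — obeys.
(b) zx: profile 2-2 — obeys.
(c) ʒm: profile 2-3 — violates.
(d) pd: profile 1-1 — obeys.
(e) lʀd: profile 4-4-1 — obeys.
(f) rb: profile 4-1 — obeys.
(g) kb: profile 1-1 — obeys.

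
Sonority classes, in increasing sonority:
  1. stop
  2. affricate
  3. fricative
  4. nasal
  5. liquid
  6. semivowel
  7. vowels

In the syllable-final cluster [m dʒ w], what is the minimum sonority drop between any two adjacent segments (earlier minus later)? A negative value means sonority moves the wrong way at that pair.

/m/ — nasal, sonority 4.
/dʒ/ — affricate, sonority 2.
/w/ — semivowel, sonority 6.
/m/→/dʒ/: change +2.
/dʒ/→/w/: change -4.
Minimum = -4.

-4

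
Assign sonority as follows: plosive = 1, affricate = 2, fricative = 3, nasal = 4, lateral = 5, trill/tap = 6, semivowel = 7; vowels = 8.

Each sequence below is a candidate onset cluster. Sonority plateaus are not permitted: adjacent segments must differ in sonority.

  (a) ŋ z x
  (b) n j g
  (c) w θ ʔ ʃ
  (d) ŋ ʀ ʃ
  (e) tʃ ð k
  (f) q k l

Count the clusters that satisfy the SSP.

(a) 4-3-3 → violates
(b) 4-7-1 → violates
(c) 7-3-1-3 → violates
(d) 4-6-3 → violates
(e) 2-3-1 → violates
(f) 1-1-5 → violates

0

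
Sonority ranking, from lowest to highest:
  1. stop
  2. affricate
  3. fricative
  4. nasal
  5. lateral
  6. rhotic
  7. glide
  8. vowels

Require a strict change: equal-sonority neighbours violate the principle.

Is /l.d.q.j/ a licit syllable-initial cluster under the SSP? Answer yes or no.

no

/l/ is a lateral (sonority 5).
/d/ is a stop (sonority 1).
/q/ is a stop (sonority 1).
/j/ is a glide (sonority 7).
The profile is 5-1-1-7. Between /l/ (5) and /d/ (1) sonority does not rise, so the cluster violates the SSP.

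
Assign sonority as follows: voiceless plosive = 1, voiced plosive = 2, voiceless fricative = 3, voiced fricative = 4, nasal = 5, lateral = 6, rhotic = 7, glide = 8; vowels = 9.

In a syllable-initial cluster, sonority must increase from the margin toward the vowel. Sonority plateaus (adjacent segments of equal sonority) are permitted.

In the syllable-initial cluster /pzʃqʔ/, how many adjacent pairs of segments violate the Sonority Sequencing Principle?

/p/ is a voiceless plosive (sonority 1).
/z/ is a voiced fricative (sonority 4).
/ʃ/ is a voiceless fricative (sonority 3).
/q/ is a voiceless plosive (sonority 1).
/ʔ/ is a voiceless plosive (sonority 1).
/p/→/z/: 1→4 (rises) — ok.
/z/→/ʃ/: 4→3 (does not rise) — violation.
/ʃ/→/q/: 3→1 (does not rise) — violation.
/q/→/ʔ/: 1→1 (plateau, allowed) — ok.

2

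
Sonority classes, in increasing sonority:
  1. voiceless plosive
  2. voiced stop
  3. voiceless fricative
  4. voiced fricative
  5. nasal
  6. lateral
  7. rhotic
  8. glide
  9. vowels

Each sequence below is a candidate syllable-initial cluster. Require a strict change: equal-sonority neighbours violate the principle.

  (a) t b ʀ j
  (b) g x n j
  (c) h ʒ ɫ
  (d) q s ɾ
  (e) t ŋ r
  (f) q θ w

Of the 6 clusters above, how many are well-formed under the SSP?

6

(a) 1-2-7-8 → obeys
(b) 2-3-5-8 → obeys
(c) 3-4-6 → obeys
(d) 1-3-7 → obeys
(e) 1-5-7 → obeys
(f) 1-3-8 → obeys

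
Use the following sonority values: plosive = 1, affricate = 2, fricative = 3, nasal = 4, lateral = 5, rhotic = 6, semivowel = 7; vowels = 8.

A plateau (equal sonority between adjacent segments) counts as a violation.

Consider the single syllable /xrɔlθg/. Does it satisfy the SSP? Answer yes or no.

yes

Onset: /x/ is a fricative (sonority 3), /r/ is a rhotic (sonority 6); then the nucleus /ɔ/ (sonority 8).
Onset profile 3-6-8 — rises to the nucleus.
Coda: /l/ is a lateral (sonority 5), /θ/ is a fricative (sonority 3), /g/ is a plosive (sonority 1).
Coda profile 8-5-3-1 — falls from the nucleus.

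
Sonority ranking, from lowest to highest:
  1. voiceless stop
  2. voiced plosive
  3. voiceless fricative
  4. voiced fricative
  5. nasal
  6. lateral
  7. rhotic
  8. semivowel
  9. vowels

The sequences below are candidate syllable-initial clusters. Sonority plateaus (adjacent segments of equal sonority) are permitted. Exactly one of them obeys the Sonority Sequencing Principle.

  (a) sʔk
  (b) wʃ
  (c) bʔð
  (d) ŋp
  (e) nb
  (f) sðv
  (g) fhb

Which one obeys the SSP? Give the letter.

f

(a) 3-1-1 → violates
(b) 8-3 → violates
(c) 2-1-4 → violates
(d) 5-1 → violates
(e) 5-2 → violates
(f) 3-4-4 → obeys
(g) 3-3-2 → violates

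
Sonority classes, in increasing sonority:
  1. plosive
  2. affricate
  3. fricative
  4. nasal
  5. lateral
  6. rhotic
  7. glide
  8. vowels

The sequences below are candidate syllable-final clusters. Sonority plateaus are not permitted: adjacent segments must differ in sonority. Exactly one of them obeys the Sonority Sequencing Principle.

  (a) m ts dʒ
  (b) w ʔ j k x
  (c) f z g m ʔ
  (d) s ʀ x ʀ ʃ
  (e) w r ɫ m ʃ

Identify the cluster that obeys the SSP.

e

(a) m ts dʒ: profile 4-2-2 — violates.
(b) w ʔ j k x: profile 7-1-7-1-3 — violates.
(c) f z g m ʔ: profile 3-3-1-4-1 — violates.
(d) s ʀ x ʀ ʃ: profile 3-6-3-6-3 — violates.
(e) w r ɫ m ʃ: profile 7-6-5-4-3 — obeys.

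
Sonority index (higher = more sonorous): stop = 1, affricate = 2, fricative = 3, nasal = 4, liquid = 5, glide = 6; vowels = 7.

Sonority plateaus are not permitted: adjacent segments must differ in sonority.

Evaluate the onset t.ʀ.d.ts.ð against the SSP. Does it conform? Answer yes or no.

/t/ is a stop (sonority 1).
/ʀ/ is a liquid (sonority 5).
/d/ is a stop (sonority 1).
/ts/ is an affricate (sonority 2).
/ð/ is a fricative (sonority 3).
The profile is 1-5-1-2-3. Between /ʀ/ (5) and /d/ (1) sonority does not rise, so the cluster violates the SSP.

no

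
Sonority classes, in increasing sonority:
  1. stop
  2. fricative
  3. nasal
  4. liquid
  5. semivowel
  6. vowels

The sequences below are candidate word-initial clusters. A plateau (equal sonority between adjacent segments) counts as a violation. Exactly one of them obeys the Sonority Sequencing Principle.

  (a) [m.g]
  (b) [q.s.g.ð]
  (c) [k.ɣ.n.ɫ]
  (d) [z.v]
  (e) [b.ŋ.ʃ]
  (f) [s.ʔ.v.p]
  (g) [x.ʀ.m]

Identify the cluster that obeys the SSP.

c

(a) sonority 3-1: ill-formed.
(b) sonority 1-2-1-2: ill-formed.
(c) sonority 1-2-3-4: well-formed.
(d) sonority 2-2: ill-formed.
(e) sonority 1-3-2: ill-formed.
(f) sonority 2-1-2-1: ill-formed.
(g) sonority 2-4-3: ill-formed.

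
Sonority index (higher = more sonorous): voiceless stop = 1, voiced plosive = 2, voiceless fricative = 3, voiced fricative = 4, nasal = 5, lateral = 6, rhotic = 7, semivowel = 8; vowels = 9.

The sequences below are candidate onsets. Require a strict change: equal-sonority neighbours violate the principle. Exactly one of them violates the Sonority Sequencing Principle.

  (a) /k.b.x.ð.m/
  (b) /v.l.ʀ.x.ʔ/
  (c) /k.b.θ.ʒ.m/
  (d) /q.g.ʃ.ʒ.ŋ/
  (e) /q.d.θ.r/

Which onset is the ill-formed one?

b

(a) /k.b.x.ð.m/: profile 1-2-3-4-5 — obeys.
(b) /v.l.ʀ.x.ʔ/: profile 4-6-7-3-1 — violates.
(c) /k.b.θ.ʒ.m/: profile 1-2-3-4-5 — obeys.
(d) /q.g.ʃ.ʒ.ŋ/: profile 1-2-3-4-5 — obeys.
(e) /q.d.θ.r/: profile 1-2-3-7 — obeys.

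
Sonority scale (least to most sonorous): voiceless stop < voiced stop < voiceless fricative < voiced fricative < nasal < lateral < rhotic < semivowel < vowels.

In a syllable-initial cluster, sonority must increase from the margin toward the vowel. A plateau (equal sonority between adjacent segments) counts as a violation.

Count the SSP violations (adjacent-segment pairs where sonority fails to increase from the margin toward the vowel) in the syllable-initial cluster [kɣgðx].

/k/ — voiceless stop, sonority 1.
/ɣ/ — voiced fricative, sonority 4.
/g/ — voiced stop, sonority 2.
/ð/ — voiced fricative, sonority 4.
/x/ — voiceless fricative, sonority 3.
/k/→/ɣ/: 1→4 (rises) — ok.
/ɣ/→/g/: 4→2 (does not rise) — violation.
/g/→/ð/: 2→4 (rises) — ok.
/ð/→/x/: 4→3 (does not rise) — violation.

2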